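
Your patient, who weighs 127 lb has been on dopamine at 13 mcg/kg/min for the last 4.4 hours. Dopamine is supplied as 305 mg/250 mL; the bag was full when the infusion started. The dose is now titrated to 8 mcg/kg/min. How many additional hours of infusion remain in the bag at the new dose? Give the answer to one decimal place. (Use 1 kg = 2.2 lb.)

3.9 hours

Initial rate:
Weight = 127 lb ÷ 2.2 lb/kg = 57.72727 kg
Dose = 13 mcg/kg/min × 57.72727 kg = 750.4545 mcg/min
750.4545 mcg/min × 60 min/hr = 45027.27 mcg/hr
Concentration = 305 mg ÷ 250 mL = 1.22 mg/mL = 1220 mcg/mL
Rate = 45027.27 mcg/hr ÷ 1220 mcg/mL = 36.9076 mL/hr
Volume infused so far = 36.9076 mL/hr × 4.4 hr = 162.3934 mL
Volume remaining = 250 − 162.3934 = 87.60656 mL
New rate:
Dose = 8 mcg/kg/min × 57.72727 kg = 461.8182 mcg/min
461.8182 mcg/min × 60 min/hr = 27709.09 mcg/hr
Rate = 27709.09 mcg/hr ÷ 1220 mcg/mL = 22.71237 mL/hr
Time remaining = 87.60656 mL ÷ 22.71237 mL/hr = 3.857218 hr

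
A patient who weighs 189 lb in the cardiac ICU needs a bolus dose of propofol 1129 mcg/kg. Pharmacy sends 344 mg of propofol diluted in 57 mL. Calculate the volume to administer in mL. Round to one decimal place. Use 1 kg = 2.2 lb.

Weight = 189 lb ÷ 2.2 lb/kg = 85.90909 kg
Dose = 1129 mcg/kg × 85.90909 kg = 96991.36 mcg
Concentration = 344 mg ÷ 57 mL = 6.035088 mg/mL = 6035.088 mcg/mL
Volume = 96991.36 mcg ÷ 6035.088 mcg/mL = 16.07124 mL

16.1 mL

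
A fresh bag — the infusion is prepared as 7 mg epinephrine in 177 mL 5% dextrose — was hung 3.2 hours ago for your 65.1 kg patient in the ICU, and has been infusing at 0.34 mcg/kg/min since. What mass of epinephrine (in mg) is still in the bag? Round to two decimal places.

2.75 mg

Dose = 0.34 mcg/kg/min × 65.1 kg = 22.134 mcg/min
22.134 mcg/min × 60 min/hr = 1328.04 mcg/hr
Concentration = 7 mg ÷ 177 mL = 0.03954802 mg/mL = 39.54802 mcg/mL
Rate = 1328.04 mcg/hr ÷ 39.54802 mcg/mL = 33.58044 mL/hr
Volume infused = 33.58044 mL/hr × 3.2 hr = 107.4574 mL
Volume remaining = 177 − 107.4574 = 69.54259 mL
Drug remaining = 69.54259 mL × 39.54802 mcg/mL = 2750.272 mcg = 2.750272 mg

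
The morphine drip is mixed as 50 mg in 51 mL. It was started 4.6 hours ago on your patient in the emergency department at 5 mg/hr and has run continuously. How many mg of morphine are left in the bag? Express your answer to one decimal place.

27.0 mg

Concentration = 50 mg ÷ 51 mL = 0.9803922 mg/mL
Rate = 5 mg/hr ÷ 0.9803922 mg/mL = 5.1 mL/hr
Volume infused = 5.1 mL/hr × 4.6 hr = 23.46 mL
Volume remaining = 51 − 23.46 = 27.54 mL
Drug remaining = 27.54 mL × 0.9803922 mg/mL = 27 mg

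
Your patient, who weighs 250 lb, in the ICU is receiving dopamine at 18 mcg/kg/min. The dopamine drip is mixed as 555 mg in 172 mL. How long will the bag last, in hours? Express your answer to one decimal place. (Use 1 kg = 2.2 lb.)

Weight = 250 lb ÷ 2.2 lb/kg = 113.6364 kg
Dose = 18 mcg/kg/min × 113.6364 kg = 2045.455 mcg/min
2045.455 mcg/min × 60 min/hr = 122727.3 mcg/hr
Concentration = 555 mg ÷ 172 mL = 3.226744 mg/mL = 3226.744 mcg/mL
Rate = 122727.3 mcg/hr ÷ 3226.744 mcg/mL = 38.0344 mL/hr
Duration = 172 mL ÷ 38.0344 mL/hr = 4.522222 hr

4.5 hours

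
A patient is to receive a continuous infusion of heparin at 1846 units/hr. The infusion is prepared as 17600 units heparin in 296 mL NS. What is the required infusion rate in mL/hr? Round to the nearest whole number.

31 mL/hr

Concentration = 17600 units ÷ 296 mL = 59.45946 units/mL
Rate = 1846 units/hr ÷ 59.45946 units/mL = 31.04636 mL/hr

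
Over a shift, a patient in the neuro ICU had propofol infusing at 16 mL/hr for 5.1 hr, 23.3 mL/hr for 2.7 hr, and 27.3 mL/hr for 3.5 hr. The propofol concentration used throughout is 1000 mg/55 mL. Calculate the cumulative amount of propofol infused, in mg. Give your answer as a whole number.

Concentration = 1000 mg ÷ 55 mL = 18.18182 mg/mL
Stage 1: 16 mL/hr × 5.1 hr = 81.6 mL → 81.6 mL × 18.18182 mg/mL = 1483.636 mg
Stage 2: 23.3 mL/hr × 2.7 hr = 62.91 mL → 62.91 mL × 18.18182 mg/mL = 1143.818 mg
Stage 3: 27.3 mL/hr × 3.5 hr = 95.55 mL → 95.55 mL × 18.18182 mg/mL = 1737.273 mg
Total = 1483.636 + 1143.818 + 1737.273 = 4364.727 mg

4365 mg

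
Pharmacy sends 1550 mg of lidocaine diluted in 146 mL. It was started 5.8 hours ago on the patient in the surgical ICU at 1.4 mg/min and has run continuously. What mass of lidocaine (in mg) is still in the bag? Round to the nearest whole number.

1063 mg

1.4 mg/min × 60 min/hr = 84 mg/hr
Concentration = 1550 mg ÷ 146 mL = 10.61644 mg/mL
Rate = 84 mg/hr ÷ 10.61644 mg/mL = 7.912258 mL/hr
Volume infused = 7.912258 mL/hr × 5.8 hr = 45.8911 mL
Volume remaining = 146 − 45.8911 = 100.1089 mL
Drug remaining = 100.1089 mL × 10.61644 mg/mL = 1062.8 mg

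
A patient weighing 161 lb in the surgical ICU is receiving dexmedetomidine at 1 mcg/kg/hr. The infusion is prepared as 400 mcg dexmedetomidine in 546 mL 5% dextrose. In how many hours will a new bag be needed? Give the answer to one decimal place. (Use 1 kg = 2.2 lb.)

5.5 hours

Weight = 161 lb ÷ 2.2 lb/kg = 73.18182 kg
Dose = 1 mcg/kg/hr × 73.18182 kg = 73.18182 mcg/hr
Concentration = 400 mcg ÷ 546 mL = 0.7326007 mcg/mL
Rate = 73.18182 mcg/hr ÷ 0.7326007 mcg/mL = 99.89318 mL/hr
Duration = 546 mL ÷ 99.89318 mL/hr = 5.465839 hr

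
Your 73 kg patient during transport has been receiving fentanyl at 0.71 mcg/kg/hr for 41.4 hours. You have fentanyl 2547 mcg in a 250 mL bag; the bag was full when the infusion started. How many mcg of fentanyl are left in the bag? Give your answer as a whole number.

401 mcg

Dose = 0.71 mcg/kg/hr × 73 kg = 51.83 mcg/hr
Concentration = 2547 mcg ÷ 250 mL = 10.188 mcg/mL
Rate = 51.83 mcg/hr ÷ 10.188 mcg/mL = 5.087358 mL/hr
Volume infused = 5.087358 mL/hr × 41.4 hr = 210.6166 mL
Volume remaining = 250 − 210.6166 = 39.38339 mL
Drug remaining = 39.38339 mL × 10.188 mcg/mL = 401.238 mcg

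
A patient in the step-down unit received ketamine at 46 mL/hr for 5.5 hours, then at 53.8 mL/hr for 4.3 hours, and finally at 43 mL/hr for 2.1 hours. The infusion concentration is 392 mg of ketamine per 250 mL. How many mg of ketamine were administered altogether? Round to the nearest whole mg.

901 mg

Concentration = 392 mg ÷ 250 mL = 1.568 mg/mL
Stage 1: 46 mL/hr × 5.5 hr = 253 mL → 253 mL × 1.568 mg/mL = 396.704 mg
Stage 2: 53.8 mL/hr × 4.3 hr = 231.34 mL → 231.34 mL × 1.568 mg/mL = 362.7411 mg
Stage 3: 43 mL/hr × 2.1 hr = 90.3 mL → 90.3 mL × 1.568 mg/mL = 141.5904 mg
Total = 396.704 + 362.7411 + 141.5904 = 901.0355 mg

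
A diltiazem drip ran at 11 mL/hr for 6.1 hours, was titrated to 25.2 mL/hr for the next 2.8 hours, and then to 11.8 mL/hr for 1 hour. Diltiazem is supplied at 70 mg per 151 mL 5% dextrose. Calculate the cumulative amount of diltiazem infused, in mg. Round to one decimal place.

69.3 mg

Concentration = 70 mg ÷ 151 mL = 0.4635762 mg/mL
Stage 1: 11 mL/hr × 6.1 hr = 67.1 mL → 67.1 mL × 0.4635762 mg/mL = 31.10596 mg
Stage 2: 25.2 mL/hr × 2.8 hr = 70.56 mL → 70.56 mL × 0.4635762 mg/mL = 32.70993 mg
Stage 3: 11.8 mL/hr × 1 hr = 11.8 mL → 11.8 mL × 0.4635762 mg/mL = 5.470199 mg
Total = 31.10596 + 32.70993 + 5.470199 = 69.28609 mg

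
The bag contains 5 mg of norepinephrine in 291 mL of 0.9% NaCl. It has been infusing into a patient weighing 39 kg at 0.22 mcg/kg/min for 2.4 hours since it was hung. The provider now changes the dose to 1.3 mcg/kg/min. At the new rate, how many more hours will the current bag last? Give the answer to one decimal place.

Initial rate:
Dose = 0.22 mcg/kg/min × 39 kg = 8.58 mcg/min
8.58 mcg/min × 60 min/hr = 514.8 mcg/hr
Concentration = 5 mg ÷ 291 mL = 0.01718213 mg/mL = 17.18213 mcg/mL
Rate = 514.8 mcg/hr ÷ 17.18213 mcg/mL = 29.96136 mL/hr
Volume infused so far = 29.96136 mL/hr × 2.4 hr = 71.90726 mL
Volume remaining = 291 − 71.90726 = 219.0927 mL
New rate:
Dose = 1.3 mcg/kg/min × 39 kg = 50.7 mcg/min
50.7 mcg/min × 60 min/hr = 3042 mcg/hr
Rate = 3042 mcg/hr ÷ 17.18213 mcg/mL = 177.0444 mL/hr
Time remaining = 219.0927 mL ÷ 177.0444 mL/hr = 1.237502 hr

1.2 hours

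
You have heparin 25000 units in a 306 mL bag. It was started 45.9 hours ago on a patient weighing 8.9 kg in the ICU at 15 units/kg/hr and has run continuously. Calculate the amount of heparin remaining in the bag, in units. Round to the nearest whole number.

18872 units

Dose = 15 units/kg/hr × 8.9 kg = 133.5 units/hr
Concentration = 25000 units ÷ 306 mL = 81.69935 units/mL
Rate = 133.5 units/hr ÷ 81.69935 units/mL = 1.63404 mL/hr
Volume infused = 1.63404 mL/hr × 45.9 hr = 75.00244 mL
Volume remaining = 306 − 75.00244 = 230.9976 mL
Drug remaining = 230.9976 mL × 81.69935 units/mL = 18872.35 units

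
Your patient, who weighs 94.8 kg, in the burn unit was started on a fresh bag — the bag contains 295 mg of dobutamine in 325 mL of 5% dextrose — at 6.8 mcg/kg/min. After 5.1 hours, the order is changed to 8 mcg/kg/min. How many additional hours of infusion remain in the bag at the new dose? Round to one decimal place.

Initial rate:
Dose = 6.8 mcg/kg/min × 94.8 kg = 644.64 mcg/min
644.64 mcg/min × 60 min/hr = 38678.4 mcg/hr
Concentration = 295 mg ÷ 325 mL = 0.9076923 mg/mL = 907.6923 mcg/mL
Rate = 38678.4 mcg/hr ÷ 907.6923 mcg/mL = 42.6118 mL/hr
Volume infused so far = 42.6118 mL/hr × 5.1 hr = 217.3202 mL
Volume remaining = 325 − 217.3202 = 107.6798 mL
New rate:
Dose = 8 mcg/kg/min × 94.8 kg = 758.4 mcg/min
758.4 mcg/min × 60 min/hr = 45504 mcg/hr
Rate = 45504 mcg/hr ÷ 907.6923 mcg/mL = 50.13153 mL/hr
Time remaining = 107.6798 mL ÷ 50.13153 mL/hr = 2.147947 hr

2.1 hours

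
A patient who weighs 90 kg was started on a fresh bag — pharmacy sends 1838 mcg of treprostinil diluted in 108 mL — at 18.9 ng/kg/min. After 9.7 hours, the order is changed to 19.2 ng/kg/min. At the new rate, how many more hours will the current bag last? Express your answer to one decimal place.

Initial rate:
Dose = 18.9 ng/kg/min × 90 kg = 1701 ng/min
1701 ng/min × 60 min/hr = 102060 ng/hr
Concentration = 1838 mcg ÷ 108 mL = 17.01852 mcg/mL = 17018.52 ng/mL
Rate = 102060 ng/hr ÷ 17018.52 ng/mL = 5.996997 mL/hr
Volume infused so far = 5.996997 mL/hr × 9.7 hr = 58.17087 mL
Volume remaining = 108 − 58.17087 = 49.82913 mL
New rate:
Dose = 19.2 ng/kg/min × 90 kg = 1728 ng/min
1728 ng/min × 60 min/hr = 103680 ng/hr
Rate = 103680 ng/hr ÷ 17018.52 ng/mL = 6.092187 mL/hr
Time remaining = 49.82913 mL ÷ 6.092187 mL/hr = 8.179186 hr

8.2 hours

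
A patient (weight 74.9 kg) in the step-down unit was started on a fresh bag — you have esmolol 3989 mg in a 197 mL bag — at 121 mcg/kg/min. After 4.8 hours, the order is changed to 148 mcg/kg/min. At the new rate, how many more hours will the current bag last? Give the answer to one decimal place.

Initial rate:
Dose = 121 mcg/kg/min × 74.9 kg = 9062.9 mcg/min
9062.9 mcg/min × 60 min/hr = 543774 mcg/hr
Concentration = 3989 mg ÷ 197 mL = 20.24873 mg/mL = 20248.73 mcg/mL
Rate = 543774 mcg/hr ÷ 20248.73 mcg/mL = 26.85472 mL/hr
Volume infused so far = 26.85472 mL/hr × 4.8 hr = 128.9027 mL
Volume remaining = 197 − 128.9027 = 68.09734 mL
New rate:
Dose = 148 mcg/kg/min × 74.9 kg = 11085.2 mcg/min
11085.2 mcg/min × 60 min/hr = 665112 mcg/hr
Rate = 665112 mcg/hr ÷ 20248.73 mcg/mL = 32.8471 mL/hr
Time remaining = 68.09734 mL ÷ 32.8471 mL/hr = 2.073162 hr

2.1 hours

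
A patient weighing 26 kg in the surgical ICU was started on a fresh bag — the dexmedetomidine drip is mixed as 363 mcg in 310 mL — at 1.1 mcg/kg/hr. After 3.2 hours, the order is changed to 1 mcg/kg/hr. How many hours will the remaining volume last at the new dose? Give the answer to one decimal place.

Initial rate:
Dose = 1.1 mcg/kg/hr × 26 kg = 28.6 mcg/hr
Concentration = 363 mcg ÷ 310 mL = 1.170968 mcg/mL
Rate = 28.6 mcg/hr ÷ 1.170968 mcg/mL = 24.42424 mL/hr
Volume infused so far = 24.42424 mL/hr × 3.2 hr = 78.15758 mL
Volume remaining = 310 − 78.15758 = 231.8424 mL
New rate:
Dose = 1 mcg/kg/hr × 26 kg = 26 mcg/hr
Rate = 26 mcg/hr ÷ 1.170968 mcg/mL = 22.20386 mL/hr
Time remaining = 231.8424 mL ÷ 22.20386 mL/hr = 10.44154 hr

10.4 hours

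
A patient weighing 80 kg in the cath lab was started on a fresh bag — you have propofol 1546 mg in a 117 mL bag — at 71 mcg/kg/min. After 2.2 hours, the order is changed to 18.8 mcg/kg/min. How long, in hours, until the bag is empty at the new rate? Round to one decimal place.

Initial rate:
Dose = 71 mcg/kg/min × 80 kg = 5680 mcg/min
5680 mcg/min × 60 min/hr = 340800 mcg/hr
Concentration = 1546 mg ÷ 117 mL = 13.21368 mg/mL = 13213.68 mcg/mL
Rate = 340800 mcg/hr ÷ 13213.68 mcg/mL = 25.79146 mL/hr
Volume infused so far = 25.79146 mL/hr × 2.2 hr = 56.74122 mL
Volume remaining = 117 − 56.74122 = 60.25878 mL
New rate:
Dose = 18.8 mcg/kg/min × 80 kg = 1504 mcg/min
1504 mcg/min × 60 min/hr = 90240 mcg/hr
Rate = 90240 mcg/hr ÷ 13213.68 mcg/mL = 6.829288 mL/hr
Time remaining = 60.25878 mL ÷ 6.829288 mL/hr = 8.823582 hr

8.8 hours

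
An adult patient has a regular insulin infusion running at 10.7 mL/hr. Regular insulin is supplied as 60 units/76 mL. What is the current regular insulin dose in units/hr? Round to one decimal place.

8.4 units/hr

Concentration = 60 units ÷ 76 mL = 0.7894737 units/mL
Drug rate = 10.7 mL/hr × 0.7894737 units/mL = 8.447368 units/hr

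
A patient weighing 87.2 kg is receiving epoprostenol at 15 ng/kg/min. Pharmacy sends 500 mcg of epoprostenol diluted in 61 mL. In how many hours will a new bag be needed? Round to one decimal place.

6.4 hours

Dose = 15 ng/kg/min × 87.2 kg = 1308 ng/min
1308 ng/min × 60 min/hr = 78480 ng/hr
Concentration = 500 mcg ÷ 61 mL = 8.196721 mcg/mL = 8196.721 ng/mL
Rate = 78480 ng/hr ÷ 8196.721 ng/mL = 9.57456 mL/hr
Duration = 61 mL ÷ 9.57456 mL/hr = 6.37105 hr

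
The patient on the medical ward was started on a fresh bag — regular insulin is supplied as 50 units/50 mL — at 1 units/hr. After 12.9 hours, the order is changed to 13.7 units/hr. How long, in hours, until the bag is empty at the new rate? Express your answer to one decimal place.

Initial rate:
Concentration = 50 units ÷ 50 mL = 1 units/mL
Rate = 1 units/hr ÷ 1 units/mL = 1 mL/hr
Volume infused so far = 1 mL/hr × 12.9 hr = 12.9 mL
Volume remaining = 50 − 12.9 = 37.1 mL
New rate:
Rate = 13.7 units/hr ÷ 1 units/mL = 13.7 mL/hr
Time remaining = 37.1 mL ÷ 13.7 mL/hr = 2.708029 hr

2.7 hours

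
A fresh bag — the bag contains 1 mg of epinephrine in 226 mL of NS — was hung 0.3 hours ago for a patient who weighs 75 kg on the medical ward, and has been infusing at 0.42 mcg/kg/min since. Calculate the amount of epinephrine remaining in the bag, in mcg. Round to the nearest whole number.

433 mcg

Dose = 0.42 mcg/kg/min × 75 kg = 31.5 mcg/min
31.5 mcg/min × 60 min/hr = 1890 mcg/hr
Concentration = 1 mg ÷ 226 mL = 0.004424779 mg/mL = 4.424779 mcg/mL
Rate = 1890 mcg/hr ÷ 4.424779 mcg/mL = 427.14 mL/hr
Volume infused = 427.14 mL/hr × 0.3 hr = 128.142 mL
Volume remaining = 226 − 128.142 = 97.858 mL
Drug remaining = 97.858 mL × 4.424779 mcg/mL = 433 mcg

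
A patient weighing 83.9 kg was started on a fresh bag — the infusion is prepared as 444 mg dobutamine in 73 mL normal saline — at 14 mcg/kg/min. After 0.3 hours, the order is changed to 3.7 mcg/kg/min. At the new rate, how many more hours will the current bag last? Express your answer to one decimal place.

Initial rate:
Dose = 14 mcg/kg/min × 83.9 kg = 1174.6 mcg/min
1174.6 mcg/min × 60 min/hr = 70476 mcg/hr
Concentration = 444 mg ÷ 73 mL = 6.082192 mg/mL = 6082.192 mcg/mL
Rate = 70476 mcg/hr ÷ 6082.192 mcg/mL = 11.58727 mL/hr
Volume infused so far = 11.58727 mL/hr × 0.3 hr = 3.476181 mL
Volume remaining = 73 − 3.476181 = 69.52382 mL
New rate:
Dose = 3.7 mcg/kg/min × 83.9 kg = 310.43 mcg/min
310.43 mcg/min × 60 min/hr = 18625.8 mcg/hr
Rate = 18625.8 mcg/hr ÷ 6082.192 mcg/mL = 3.06235 mL/hr
Time remaining = 69.52382 mL ÷ 3.06235 mL/hr = 22.70277 hr

22.7 hours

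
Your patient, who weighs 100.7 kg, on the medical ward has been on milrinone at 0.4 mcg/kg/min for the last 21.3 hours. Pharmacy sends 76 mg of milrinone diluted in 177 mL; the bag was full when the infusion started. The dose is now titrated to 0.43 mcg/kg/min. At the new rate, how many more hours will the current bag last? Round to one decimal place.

Initial rate:
Dose = 0.4 mcg/kg/min × 100.7 kg = 40.28 mcg/min
40.28 mcg/min × 60 min/hr = 2416.8 mcg/hr
Concentration = 76 mg ÷ 177 mL = 0.4293785 mg/mL = 429.3785 mcg/mL
Rate = 2416.8 mcg/hr ÷ 429.3785 mcg/mL = 5.6286 mL/hr
Volume infused so far = 5.6286 mL/hr × 21.3 hr = 119.8892 mL
Volume remaining = 177 − 119.8892 = 57.11082 mL
New rate:
Dose = 0.43 mcg/kg/min × 100.7 kg = 43.301 mcg/min
43.301 mcg/min × 60 min/hr = 2598.06 mcg/hr
Rate = 2598.06 mcg/hr ÷ 429.3785 mcg/mL = 6.050745 mL/hr
Time remaining = 57.11082 mL ÷ 6.050745 mL/hr = 9.438643 hr

9.4 hours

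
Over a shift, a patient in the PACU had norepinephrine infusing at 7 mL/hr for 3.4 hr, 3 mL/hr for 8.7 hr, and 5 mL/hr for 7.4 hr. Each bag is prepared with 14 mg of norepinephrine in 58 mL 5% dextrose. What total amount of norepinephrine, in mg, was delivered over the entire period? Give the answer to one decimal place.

Concentration = 14 mg ÷ 58 mL = 0.2413793 mg/mL
Stage 1: 7 mL/hr × 3.4 hr = 23.8 mL → 23.8 mL × 0.2413793 mg/mL = 5.744828 mg
Stage 2: 3 mL/hr × 8.7 hr = 26.1 mL → 26.1 mL × 0.2413793 mg/mL = 6.3 mg
Stage 3: 5 mL/hr × 7.4 hr = 37 mL → 37 mL × 0.2413793 mg/mL = 8.931034 mg
Total = 5.744828 + 6.3 + 8.931034 = 20.97586 mg

21.0 mg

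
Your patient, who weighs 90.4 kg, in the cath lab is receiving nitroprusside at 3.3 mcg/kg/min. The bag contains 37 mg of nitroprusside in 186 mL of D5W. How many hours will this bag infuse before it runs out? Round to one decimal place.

Dose = 3.3 mcg/kg/min × 90.4 kg = 298.32 mcg/min
298.32 mcg/min × 60 min/hr = 17899.2 mcg/hr
Concentration = 37 mg ÷ 186 mL = 0.1989247 mg/mL = 198.9247 mcg/mL
Rate = 17899.2 mcg/hr ÷ 198.9247 mcg/mL = 89.97976 mL/hr
Duration = 186 mL ÷ 89.97976 mL/hr = 2.067131 hr

2.1 hours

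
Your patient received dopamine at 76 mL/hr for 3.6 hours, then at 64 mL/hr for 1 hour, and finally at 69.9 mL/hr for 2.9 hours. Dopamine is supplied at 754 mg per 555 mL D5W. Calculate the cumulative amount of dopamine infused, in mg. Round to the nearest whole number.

Concentration = 754 mg ÷ 555 mL = 1.358559 mg/mL
Stage 1: 76 mL/hr × 3.6 hr = 273.6 mL → 273.6 mL × 1.358559 mg/mL = 371.7016 mg
Stage 2: 64 mL/hr × 1 hr = 64 mL → 64 mL × 1.358559 mg/mL = 86.94775 mg
Stage 3: 69.9 mL/hr × 2.9 hr = 202.71 mL → 202.71 mL × 1.358559 mg/mL = 275.3934 mg
Total = 371.7016 + 86.94775 + 275.3934 = 734.0428 mg

734 mg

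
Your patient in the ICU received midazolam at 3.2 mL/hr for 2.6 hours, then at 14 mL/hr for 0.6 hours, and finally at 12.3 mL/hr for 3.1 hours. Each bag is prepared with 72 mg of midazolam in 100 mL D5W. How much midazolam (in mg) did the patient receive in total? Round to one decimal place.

Concentration = 72 mg ÷ 100 mL = 0.72 mg/mL
Stage 1: 3.2 mL/hr × 2.6 hr = 8.32 mL → 8.32 mL × 0.72 mg/mL = 5.9904 mg
Stage 2: 14 mL/hr × 0.6 hr = 8.4 mL → 8.4 mL × 0.72 mg/mL = 6.048 mg
Stage 3: 12.3 mL/hr × 3.1 hr = 38.13 mL → 38.13 mL × 0.72 mg/mL = 27.4536 mg
Total = 5.9904 + 6.048 + 27.4536 = 39.492 mg

39.5 mg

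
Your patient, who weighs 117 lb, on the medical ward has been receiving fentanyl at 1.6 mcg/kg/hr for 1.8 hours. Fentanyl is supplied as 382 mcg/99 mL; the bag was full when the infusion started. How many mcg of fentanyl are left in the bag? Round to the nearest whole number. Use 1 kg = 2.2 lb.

229 mcg

Weight = 117 lb ÷ 2.2 lb/kg = 53.18182 kg
Dose = 1.6 mcg/kg/hr × 53.18182 kg = 85.09091 mcg/hr
Concentration = 382 mcg ÷ 99 mL = 3.858586 mcg/mL
Rate = 85.09091 mcg/hr ÷ 3.858586 mcg/mL = 22.05236 mL/hr
Volume infused = 22.05236 mL/hr × 1.8 hr = 39.69424 mL
Volume remaining = 99 − 39.69424 = 59.30576 mL
Drug remaining = 59.30576 mL × 3.858586 mcg/mL = 228.8364 mcg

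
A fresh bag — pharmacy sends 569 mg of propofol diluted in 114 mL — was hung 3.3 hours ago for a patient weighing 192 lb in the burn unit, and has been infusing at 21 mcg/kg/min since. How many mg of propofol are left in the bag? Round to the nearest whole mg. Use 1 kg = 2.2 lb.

Weight = 192 lb ÷ 2.2 lb/kg = 87.27273 kg
Dose = 21 mcg/kg/min × 87.27273 kg = 1832.727 mcg/min
1832.727 mcg/min × 60 min/hr = 109963.6 mcg/hr
Concentration = 569 mg ÷ 114 mL = 4.991228 mg/mL = 4991.228 mcg/mL
Rate = 109963.6 mcg/hr ÷ 4991.228 mcg/mL = 22.03138 mL/hr
Volume infused = 22.03138 mL/hr × 3.3 hr = 72.70355 mL
Volume remaining = 114 − 72.70355 = 41.29645 mL
Drug remaining = 41.29645 mL × 4991.228 mcg/mL = 206120 mcg = 206.12 mg

206 mg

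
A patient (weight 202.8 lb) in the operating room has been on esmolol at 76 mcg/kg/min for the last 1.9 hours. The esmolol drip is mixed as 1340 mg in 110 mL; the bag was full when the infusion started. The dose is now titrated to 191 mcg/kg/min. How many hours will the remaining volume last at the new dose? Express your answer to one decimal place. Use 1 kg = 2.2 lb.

Initial rate:
Weight = 202.8 lb ÷ 2.2 lb/kg = 92.18182 kg
Dose = 76 mcg/kg/min × 92.18182 kg = 7005.818 mcg/min
7005.818 mcg/min × 60 min/hr = 420349.1 mcg/hr
Concentration = 1340 mg ÷ 110 mL = 12.18182 mg/mL = 12181.82 mcg/mL
Rate = 420349.1 mcg/hr ÷ 12181.82 mcg/mL = 34.50627 mL/hr
Volume infused so far = 34.50627 mL/hr × 1.9 hr = 65.56191 mL
Volume remaining = 110 − 65.56191 = 44.43809 mL
New rate:
Dose = 191 mcg/kg/min × 92.18182 kg = 17606.73 mcg/min
17606.73 mcg/min × 60 min/hr = 1056404 mcg/hr
Rate = 1056404 mcg/hr ÷ 12181.82 mcg/mL = 86.7197 mL/hr
Time remaining = 44.43809 mL ÷ 86.7197 mL/hr = 0.5124336 hr

0.5 hours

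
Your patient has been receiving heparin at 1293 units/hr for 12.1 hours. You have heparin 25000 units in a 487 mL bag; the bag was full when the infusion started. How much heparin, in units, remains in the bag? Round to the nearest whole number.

9355 units

Concentration = 25000 units ÷ 487 mL = 51.3347 units/mL
Rate = 1293 units/hr ÷ 51.3347 units/mL = 25.18764 mL/hr
Volume infused = 25.18764 mL/hr × 12.1 hr = 304.7704 mL
Volume remaining = 487 − 304.7704 = 182.2296 mL
Drug remaining = 182.2296 mL × 51.3347 units/mL = 9354.7 units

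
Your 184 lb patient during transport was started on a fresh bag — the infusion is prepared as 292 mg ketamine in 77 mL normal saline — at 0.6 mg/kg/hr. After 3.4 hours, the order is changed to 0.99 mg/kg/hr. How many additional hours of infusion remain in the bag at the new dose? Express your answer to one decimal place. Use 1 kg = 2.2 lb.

Initial rate:
Weight = 184 lb ÷ 2.2 lb/kg = 83.63636 kg
Dose = 0.6 mg/kg/hr × 83.63636 kg = 50.18182 mg/hr
Concentration = 292 mg ÷ 77 mL = 3.792208 mg/mL
Rate = 50.18182 mg/hr ÷ 3.792208 mg/mL = 13.23288 mL/hr
Volume infused so far = 13.23288 mL/hr × 3.4 hr = 44.99178 mL
Volume remaining = 77 − 44.99178 = 32.00822 mL
New rate:
Dose = 0.99 mg/kg/hr × 83.63636 kg = 82.8 mg/hr
Rate = 82.8 mg/hr ÷ 3.792208 mg/mL = 21.83425 mL/hr
Time remaining = 32.00822 mL ÷ 21.83425 mL/hr = 1.465964 hr

1.5 hours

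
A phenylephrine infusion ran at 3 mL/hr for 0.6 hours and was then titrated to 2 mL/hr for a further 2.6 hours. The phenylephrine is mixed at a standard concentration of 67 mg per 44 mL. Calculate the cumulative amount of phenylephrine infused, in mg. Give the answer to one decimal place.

10.7 mg

Concentration = 67 mg ÷ 44 mL = 1.522727 mg/mL
Stage 1: 3 mL/hr × 0.6 hr = 1.8 mL → 1.8 mL × 1.522727 mg/mL = 2.740909 mg
Stage 2: 2 mL/hr × 2.6 hr = 5.2 mL → 5.2 mL × 1.522727 mg/mL = 7.918182 mg
Total = 2.740909 + 7.918182 = 10.65909 mg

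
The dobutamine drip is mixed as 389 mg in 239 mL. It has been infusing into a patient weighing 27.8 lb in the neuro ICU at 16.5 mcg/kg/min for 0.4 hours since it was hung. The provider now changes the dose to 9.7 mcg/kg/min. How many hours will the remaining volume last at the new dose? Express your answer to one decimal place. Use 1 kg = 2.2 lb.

52.2 hours

Initial rate:
Weight = 27.8 lb ÷ 2.2 lb/kg = 12.63636 kg
Dose = 16.5 mcg/kg/min × 12.63636 kg = 208.5 mcg/min
208.5 mcg/min × 60 min/hr = 12510 mcg/hr
Concentration = 389 mg ÷ 239 mL = 1.627615 mg/mL = 1627.615 mcg/mL
Rate = 12510 mcg/hr ÷ 1627.615 mcg/mL = 7.686093 mL/hr
Volume infused so far = 7.686093 mL/hr × 0.4 hr = 3.074437 mL
Volume remaining = 239 − 3.074437 = 235.9256 mL
New rate:
Dose = 9.7 mcg/kg/min × 12.63636 kg = 122.5727 mcg/min
122.5727 mcg/min × 60 min/hr = 7354.364 mcg/hr
Rate = 7354.364 mcg/hr ÷ 1627.615 mcg/mL = 4.518491 mL/hr
Time remaining = 235.9256 mL ÷ 4.518491 mL/hr = 52.21336 hr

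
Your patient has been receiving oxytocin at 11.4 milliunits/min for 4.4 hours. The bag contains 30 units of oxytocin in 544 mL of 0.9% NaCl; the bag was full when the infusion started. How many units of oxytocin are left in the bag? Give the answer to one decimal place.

27.0 units

11.4 milliunits/min × 60 min/hr = 684 milliunits/hr
Concentration = 30 units ÷ 544 mL = 0.05514706 units/mL = 55.14706 milliunits/mL
Rate = 684 milliunits/hr ÷ 55.14706 milliunits/mL = 12.4032 mL/hr
Volume infused = 12.4032 mL/hr × 4.4 hr = 54.57408 mL
Volume remaining = 544 − 54.57408 = 489.4259 mL
Drug remaining = 489.4259 mL × 55.14706 milliunits/mL = 26990.4 milliunits = 26.9904 units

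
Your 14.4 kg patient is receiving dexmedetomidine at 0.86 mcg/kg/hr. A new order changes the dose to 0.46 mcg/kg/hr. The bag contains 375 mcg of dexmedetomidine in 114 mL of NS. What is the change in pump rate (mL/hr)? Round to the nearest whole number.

At the current dose:
Dose = 0.86 mcg/kg/hr × 14.4 kg = 12.384 mcg/hr
Concentration = 375 mcg ÷ 114 mL = 3.289474 mcg/mL
Rate = 12.384 mcg/hr ÷ 3.289474 mcg/mL = 3.764736 mL/hr
At the new dose:
Dose = 0.46 mcg/kg/hr × 14.4 kg = 6.624 mcg/hr
Rate = 6.624 mcg/hr ÷ 3.289474 mcg/mL = 2.013696 mL/hr
Change = 2.013696 − 3.764736 = -1.75104 mL/hr → 1.75104 mL/hr decrease

2 mL/hr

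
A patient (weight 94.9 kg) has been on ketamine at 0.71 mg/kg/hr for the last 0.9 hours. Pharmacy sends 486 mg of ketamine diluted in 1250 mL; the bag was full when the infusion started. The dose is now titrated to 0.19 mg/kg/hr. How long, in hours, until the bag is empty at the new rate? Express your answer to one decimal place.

23.6 hours

Initial rate:
Dose = 0.71 mg/kg/hr × 94.9 kg = 67.379 mg/hr
Concentration = 486 mg ÷ 1250 mL = 0.3888 mg/mL
Rate = 67.379 mg/hr ÷ 0.3888 mg/mL = 173.2999 mL/hr
Volume infused so far = 173.2999 mL/hr × 0.9 hr = 155.9699 mL
Volume remaining = 1250 − 155.9699 = 1094.03 mL
New rate:
Dose = 0.19 mg/kg/hr × 94.9 kg = 18.031 mg/hr
Rate = 18.031 mg/hr ÷ 0.3888 mg/mL = 46.37603 mL/hr
Time remaining = 1094.03 mL ÷ 46.37603 mL/hr = 23.59042 hr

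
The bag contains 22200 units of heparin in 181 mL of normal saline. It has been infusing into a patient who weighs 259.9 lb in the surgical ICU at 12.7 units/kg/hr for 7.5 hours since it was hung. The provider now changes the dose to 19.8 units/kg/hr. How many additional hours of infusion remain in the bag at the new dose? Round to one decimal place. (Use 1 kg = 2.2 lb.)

Initial rate:
Weight = 259.9 lb ÷ 2.2 lb/kg = 118.1364 kg
Dose = 12.7 units/kg/hr × 118.1364 kg = 1500.332 units/hr
Concentration = 22200 units ÷ 181 mL = 122.6519 units/mL
Rate = 1500.332 units/hr ÷ 122.6519 units/mL = 12.23244 mL/hr
Volume infused so far = 12.23244 mL/hr × 7.5 hr = 91.74326 mL
Volume remaining = 181 − 91.74326 = 89.25674 mL
New rate:
Dose = 19.8 units/kg/hr × 118.1364 kg = 2339.1 units/hr
Rate = 2339.1 units/hr ÷ 122.6519 units/mL = 19.07104 mL/hr
Time remaining = 89.25674 mL ÷ 19.07104 mL/hr = 4.680224 hr

4.7 hours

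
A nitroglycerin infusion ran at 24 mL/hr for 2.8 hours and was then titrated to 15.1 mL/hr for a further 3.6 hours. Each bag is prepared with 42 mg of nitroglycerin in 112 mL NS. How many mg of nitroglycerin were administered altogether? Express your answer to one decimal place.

Concentration = 42 mg ÷ 112 mL = 0.375 mg/mL
Stage 1: 24 mL/hr × 2.8 hr = 67.2 mL → 67.2 mL × 0.375 mg/mL = 25.2 mg
Stage 2: 15.1 mL/hr × 3.6 hr = 54.36 mL → 54.36 mL × 0.375 mg/mL = 20.385 mg
Total = 25.2 + 20.385 = 45.585 mg

45.6 mg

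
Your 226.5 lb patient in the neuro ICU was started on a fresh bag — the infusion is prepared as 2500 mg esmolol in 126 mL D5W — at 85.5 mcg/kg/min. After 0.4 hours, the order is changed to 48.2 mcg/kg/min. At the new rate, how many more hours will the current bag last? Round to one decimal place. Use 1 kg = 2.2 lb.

7.7 hours

Initial rate:
Weight = 226.5 lb ÷ 2.2 lb/kg = 102.9545 kg
Dose = 85.5 mcg/kg/min × 102.9545 kg = 8802.614 mcg/min
8802.614 mcg/min × 60 min/hr = 528156.8 mcg/hr
Concentration = 2500 mg ÷ 126 mL = 19.84127 mg/mL = 19841.27 mcg/mL
Rate = 528156.8 mcg/hr ÷ 19841.27 mcg/mL = 26.6191 mL/hr
Volume infused so far = 26.6191 mL/hr × 0.4 hr = 10.64764 mL
Volume remaining = 126 − 10.64764 = 115.3524 mL
New rate:
Dose = 48.2 mcg/kg/min × 102.9545 kg = 4962.409 mcg/min
4962.409 mcg/min × 60 min/hr = 297744.5 mcg/hr
Rate = 297744.5 mcg/hr ÷ 19841.27 mcg/mL = 15.00633 mL/hr
Time remaining = 115.3524 mL ÷ 15.00633 mL/hr = 7.686916 hr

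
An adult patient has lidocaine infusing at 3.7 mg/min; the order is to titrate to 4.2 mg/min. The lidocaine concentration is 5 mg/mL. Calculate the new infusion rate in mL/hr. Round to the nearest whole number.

4.2 mg/min × 60 min/hr = 252 mg/hr
Rate = 252 mg/hr ÷ 5 mg/mL = 50.4 mL/hr

50 mL/hr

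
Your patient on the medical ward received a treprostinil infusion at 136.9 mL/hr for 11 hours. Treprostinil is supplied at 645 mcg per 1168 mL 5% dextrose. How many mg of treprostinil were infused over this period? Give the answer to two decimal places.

0.83 mg

Concentration = 645 mcg ÷ 1168 mL = 0.552226 mcg/mL = 552.226 ng/mL
Drug rate = 136.9 mL/hr × 552.226 ng/mL = 75599.74 ng/hr
Total = 75599.74 ng/hr × 11 hr = 831597.2 ng = 0.8315972 mg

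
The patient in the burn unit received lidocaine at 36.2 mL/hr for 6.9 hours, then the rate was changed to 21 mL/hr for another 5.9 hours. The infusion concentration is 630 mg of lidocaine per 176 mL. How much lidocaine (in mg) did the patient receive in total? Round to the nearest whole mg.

1338 mg

Concentration = 630 mg ÷ 176 mL = 3.579545 mg/mL
Stage 1: 36.2 mL/hr × 6.9 hr = 249.78 mL → 249.78 mL × 3.579545 mg/mL = 894.0989 mg
Stage 2: 21 mL/hr × 5.9 hr = 123.9 mL → 123.9 mL × 3.579545 mg/mL = 443.5057 mg
Total = 894.0989 + 443.5057 = 1337.605 mg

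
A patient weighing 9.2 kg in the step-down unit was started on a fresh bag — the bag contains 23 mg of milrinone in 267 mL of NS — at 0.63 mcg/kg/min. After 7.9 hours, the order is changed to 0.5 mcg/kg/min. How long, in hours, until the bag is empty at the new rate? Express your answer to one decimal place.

Initial rate:
Dose = 0.63 mcg/kg/min × 9.2 kg = 5.796 mcg/min
5.796 mcg/min × 60 min/hr = 347.76 mcg/hr
Concentration = 23 mg ÷ 267 mL = 0.08614232 mg/mL = 86.14232 mcg/mL
Rate = 347.76 mcg/hr ÷ 86.14232 mcg/mL = 4.03704 mL/hr
Volume infused so far = 4.03704 mL/hr × 7.9 hr = 31.89262 mL
Volume remaining = 267 − 31.89262 = 235.1074 mL
New rate:
Dose = 0.5 mcg/kg/min × 9.2 kg = 4.6 mcg/min
4.6 mcg/min × 60 min/hr = 276 mcg/hr
Rate = 276 mcg/hr ÷ 86.14232 mcg/mL = 3.204 mL/hr
Time remaining = 235.1074 mL ÷ 3.204 mL/hr = 73.37933 hr

73.4 hours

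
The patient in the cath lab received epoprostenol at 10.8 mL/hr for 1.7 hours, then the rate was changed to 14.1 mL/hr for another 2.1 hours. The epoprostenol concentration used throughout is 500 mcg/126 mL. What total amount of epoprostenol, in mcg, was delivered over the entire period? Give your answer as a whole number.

Concentration = 500 mcg ÷ 126 mL = 3.968254 mcg/mL
Stage 1: 10.8 mL/hr × 1.7 hr = 18.36 mL → 18.36 mL × 3.968254 mcg/mL = 72.85714 mcg
Stage 2: 14.1 mL/hr × 2.1 hr = 29.61 mL → 29.61 mL × 3.968254 mcg/mL = 117.5 mcg
Total = 72.85714 + 117.5 = 190.3571 mcg

190 mcg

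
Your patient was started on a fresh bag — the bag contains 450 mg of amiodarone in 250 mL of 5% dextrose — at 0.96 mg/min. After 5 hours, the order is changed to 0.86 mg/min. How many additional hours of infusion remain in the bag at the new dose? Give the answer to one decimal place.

3.1 hours

Initial rate:
0.96 mg/min × 60 min/hr = 57.6 mg/hr
Concentration = 450 mg ÷ 250 mL = 1.8 mg/mL
Rate = 57.6 mg/hr ÷ 1.8 mg/mL = 32 mL/hr
Volume infused so far = 32 mL/hr × 5 hr = 160 mL
Volume remaining = 250 − 160 = 90 mL
New rate:
0.86 mg/min × 60 min/hr = 51.6 mg/hr
Rate = 51.6 mg/hr ÷ 1.8 mg/mL = 28.66667 mL/hr
Time remaining = 90 mL ÷ 28.66667 mL/hr = 3.139535 hr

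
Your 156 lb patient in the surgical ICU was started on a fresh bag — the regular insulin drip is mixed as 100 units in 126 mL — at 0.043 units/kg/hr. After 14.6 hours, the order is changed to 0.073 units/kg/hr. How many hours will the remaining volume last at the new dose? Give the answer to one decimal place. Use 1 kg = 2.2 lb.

Initial rate:
Weight = 156 lb ÷ 2.2 lb/kg = 70.90909 kg
Dose = 0.043 units/kg/hr × 70.90909 kg = 3.049091 units/hr
Concentration = 100 units ÷ 126 mL = 0.7936508 units/mL
Rate = 3.049091 units/hr ÷ 0.7936508 units/mL = 3.841855 mL/hr
Volume infused so far = 3.841855 mL/hr × 14.6 hr = 56.09108 mL
Volume remaining = 126 − 56.09108 = 69.90892 mL
New rate:
Dose = 0.073 units/kg/hr × 70.90909 kg = 5.176364 units/hr
Rate = 5.176364 units/hr ÷ 0.7936508 units/mL = 6.522218 mL/hr
Time remaining = 69.90892 mL ÷ 6.522218 mL/hr = 10.71858 hr

10.7 hours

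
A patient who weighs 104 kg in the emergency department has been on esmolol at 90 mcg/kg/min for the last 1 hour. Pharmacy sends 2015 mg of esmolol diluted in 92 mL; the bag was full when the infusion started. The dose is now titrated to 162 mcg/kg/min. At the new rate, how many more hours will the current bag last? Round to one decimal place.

Initial rate:
Dose = 90 mcg/kg/min × 104 kg = 9360 mcg/min
9360 mcg/min × 60 min/hr = 561600 mcg/hr
Concentration = 2015 mg ÷ 92 mL = 21.90217 mg/mL = 21902.17 mcg/mL
Rate = 561600 mcg/hr ÷ 21902.17 mcg/mL = 25.64129 mL/hr
Volume infused so far = 25.64129 mL/hr × 1 hr = 25.64129 mL
Volume remaining = 92 − 25.64129 = 66.35871 mL
New rate:
Dose = 162 mcg/kg/min × 104 kg = 16848 mcg/min
16848 mcg/min × 60 min/hr = 1010880 mcg/hr
Rate = 1010880 mcg/hr ÷ 21902.17 mcg/mL = 46.15432 mL/hr
Time remaining = 66.35871 mL ÷ 46.15432 mL/hr = 1.437757 hr

1.4 hours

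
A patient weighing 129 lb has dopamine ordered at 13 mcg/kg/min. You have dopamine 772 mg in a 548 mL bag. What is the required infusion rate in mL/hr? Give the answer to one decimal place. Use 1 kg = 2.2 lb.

Weight = 129 lb ÷ 2.2 lb/kg = 58.63636 kg
Dose = 13 mcg/kg/min × 58.63636 kg = 762.2727 mcg/min
762.2727 mcg/min × 60 min/hr = 45736.36 mcg/hr
Concentration = 772 mg ÷ 548 mL = 1.408759 mg/mL = 1408.759 mcg/mL
Rate = 45736.36 mcg/hr ÷ 1408.759 mcg/mL = 32.46571 mL/hr

32.5 mL/hr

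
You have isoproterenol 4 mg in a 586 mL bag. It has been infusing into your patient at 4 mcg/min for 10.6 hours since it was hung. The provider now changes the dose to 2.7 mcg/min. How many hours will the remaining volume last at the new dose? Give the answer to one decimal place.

Initial rate:
4 mcg/min × 60 min/hr = 240 mcg/hr
Concentration = 4 mg ÷ 586 mL = 0.006825939 mg/mL = 6.825939 mcg/mL
Rate = 240 mcg/hr ÷ 6.825939 mcg/mL = 35.16 mL/hr
Volume infused so far = 35.16 mL/hr × 10.6 hr = 372.696 mL
Volume remaining = 586 − 372.696 = 213.304 mL
New rate:
2.7 mcg/min × 60 min/hr = 162 mcg/hr
Rate = 162 mcg/hr ÷ 6.825939 mcg/mL = 23.733 mL/hr
Time remaining = 213.304 mL ÷ 23.733 mL/hr = 8.987654 hr

9.0 hours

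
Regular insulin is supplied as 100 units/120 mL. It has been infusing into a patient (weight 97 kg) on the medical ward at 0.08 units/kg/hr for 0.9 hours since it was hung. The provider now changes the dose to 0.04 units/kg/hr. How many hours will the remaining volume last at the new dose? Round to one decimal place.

24.0 hours

Initial rate:
Dose = 0.08 units/kg/hr × 97 kg = 7.76 units/hr
Concentration = 100 units ÷ 120 mL = 0.8333333 units/mL
Rate = 7.76 units/hr ÷ 0.8333333 units/mL = 9.312 mL/hr
Volume infused so far = 9.312 mL/hr × 0.9 hr = 8.3808 mL
Volume remaining = 120 − 8.3808 = 111.6192 mL
New rate:
Dose = 0.04 units/kg/hr × 97 kg = 3.88 units/hr
Rate = 3.88 units/hr ÷ 0.8333333 units/mL = 4.656 mL/hr
Time remaining = 111.6192 mL ÷ 4.656 mL/hr = 23.9732 hr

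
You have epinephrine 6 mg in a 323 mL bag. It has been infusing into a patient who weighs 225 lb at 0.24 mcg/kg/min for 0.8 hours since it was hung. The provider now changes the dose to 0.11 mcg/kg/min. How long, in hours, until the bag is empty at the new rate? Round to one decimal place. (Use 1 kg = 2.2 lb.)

Initial rate:
Weight = 225 lb ÷ 2.2 lb/kg = 102.2727 kg
Dose = 0.24 mcg/kg/min × 102.2727 kg = 24.54545 mcg/min
24.54545 mcg/min × 60 min/hr = 1472.727 mcg/hr
Concentration = 6 mg ÷ 323 mL = 0.01857585 mg/mL = 18.57585 mcg/mL
Rate = 1472.727 mcg/hr ÷ 18.57585 mcg/mL = 79.28182 mL/hr
Volume infused so far = 79.28182 mL/hr × 0.8 hr = 63.42545 mL
Volume remaining = 323 − 63.42545 = 259.5745 mL
New rate:
Dose = 0.11 mcg/kg/min × 102.2727 kg = 11.25 mcg/min
11.25 mcg/min × 60 min/hr = 675 mcg/hr
Rate = 675 mcg/hr ÷ 18.57585 mcg/mL = 36.3375 mL/hr
Time remaining = 259.5745 mL ÷ 36.3375 mL/hr = 7.143434 hr

7.1 hours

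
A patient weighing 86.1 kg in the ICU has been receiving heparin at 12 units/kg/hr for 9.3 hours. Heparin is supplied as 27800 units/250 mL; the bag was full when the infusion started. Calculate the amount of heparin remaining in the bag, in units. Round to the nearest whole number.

18191 units

Dose = 12 units/kg/hr × 86.1 kg = 1033.2 units/hr
Concentration = 27800 units ÷ 250 mL = 111.2 units/mL
Rate = 1033.2 units/hr ÷ 111.2 units/mL = 9.291367 mL/hr
Volume infused = 9.291367 mL/hr × 9.3 hr = 86.40971 mL
Volume remaining = 250 − 86.40971 = 163.5903 mL
Drug remaining = 163.5903 mL × 111.2 units/mL = 18191.24 units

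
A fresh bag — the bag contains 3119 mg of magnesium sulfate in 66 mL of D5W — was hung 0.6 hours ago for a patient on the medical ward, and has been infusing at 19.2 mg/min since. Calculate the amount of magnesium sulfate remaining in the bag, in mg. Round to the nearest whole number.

19.2 mg/min × 60 min/hr = 1152 mg/hr
Concentration = 3119 mg ÷ 66 mL = 47.25758 mg/mL
Rate = 1152 mg/hr ÷ 47.25758 mg/mL = 24.37704 mL/hr
Volume infused = 24.37704 mL/hr × 0.6 hr = 14.62623 mL
Volume remaining = 66 − 14.62623 = 51.37377 mL
Drug remaining = 51.37377 mL × 47.25758 mg/mL = 2427.8 mg

2428 mg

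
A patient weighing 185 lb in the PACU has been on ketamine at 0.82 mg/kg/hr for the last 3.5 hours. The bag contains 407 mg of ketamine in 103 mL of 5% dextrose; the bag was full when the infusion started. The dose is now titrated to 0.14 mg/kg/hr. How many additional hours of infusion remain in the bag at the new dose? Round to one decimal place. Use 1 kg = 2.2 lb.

Initial rate:
Weight = 185 lb ÷ 2.2 lb/kg = 84.09091 kg
Dose = 0.82 mg/kg/hr × 84.09091 kg = 68.95455 mg/hr
Concentration = 407 mg ÷ 103 mL = 3.951456 mg/mL
Rate = 68.95455 mg/hr ÷ 3.951456 mg/mL = 17.45041 mL/hr
Volume infused so far = 17.45041 mL/hr × 3.5 hr = 61.07645 mL
Volume remaining = 103 − 61.07645 = 41.92355 mL
New rate:
Dose = 0.14 mg/kg/hr × 84.09091 kg = 11.77273 mg/hr
Rate = 11.77273 mg/hr ÷ 3.951456 mg/mL = 2.979339 mL/hr
Time remaining = 41.92355 mL ÷ 2.979339 mL/hr = 14.07143 hr

14.1 hours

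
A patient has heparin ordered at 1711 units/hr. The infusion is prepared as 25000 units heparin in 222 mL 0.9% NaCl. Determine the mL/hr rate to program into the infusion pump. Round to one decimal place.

Concentration = 25000 units ÷ 222 mL = 112.6126 units/mL
Rate = 1711 units/hr ÷ 112.6126 units/mL = 15.19368 mL/hr

15.2 mL/hr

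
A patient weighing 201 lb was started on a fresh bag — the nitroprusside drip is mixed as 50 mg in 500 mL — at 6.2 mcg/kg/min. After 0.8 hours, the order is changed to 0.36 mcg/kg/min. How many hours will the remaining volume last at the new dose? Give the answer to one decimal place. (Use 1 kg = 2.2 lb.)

11.6 hours

Initial rate:
Weight = 201 lb ÷ 2.2 lb/kg = 91.36364 kg
Dose = 6.2 mcg/kg/min × 91.36364 kg = 566.4545 mcg/min
566.4545 mcg/min × 60 min/hr = 33987.27 mcg/hr
Concentration = 50 mg ÷ 500 mL = 0.1 mg/mL = 100 mcg/mL
Rate = 33987.27 mcg/hr ÷ 100 mcg/mL = 339.8727 mL/hr
Volume infused so far = 339.8727 mL/hr × 0.8 hr = 271.8982 mL
Volume remaining = 500 − 271.8982 = 228.1018 mL
New rate:
Dose = 0.36 mcg/kg/min × 91.36364 kg = 32.89091 mcg/min
32.89091 mcg/min × 60 min/hr = 1973.455 mcg/hr
Rate = 1973.455 mcg/hr ÷ 100 mcg/mL = 19.73455 mL/hr
Time remaining = 228.1018 mL ÷ 19.73455 mL/hr = 11.5585 hr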